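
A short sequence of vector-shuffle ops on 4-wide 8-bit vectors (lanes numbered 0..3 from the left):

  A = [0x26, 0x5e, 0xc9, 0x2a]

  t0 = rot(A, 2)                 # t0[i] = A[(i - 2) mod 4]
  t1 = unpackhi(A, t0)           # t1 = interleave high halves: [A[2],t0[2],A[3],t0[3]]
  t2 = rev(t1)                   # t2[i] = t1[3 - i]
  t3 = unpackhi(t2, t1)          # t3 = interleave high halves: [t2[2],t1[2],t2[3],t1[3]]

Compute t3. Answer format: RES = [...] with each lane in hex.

→ t0 |c9|2a|26|5e|
→ t1 |c9|26|2a|5e|
→ t2 |5e|2a|26|c9|
→ t3 |26|2a|c9|5e|

RES = [0x26, 0x2a, 0xc9, 0x5e]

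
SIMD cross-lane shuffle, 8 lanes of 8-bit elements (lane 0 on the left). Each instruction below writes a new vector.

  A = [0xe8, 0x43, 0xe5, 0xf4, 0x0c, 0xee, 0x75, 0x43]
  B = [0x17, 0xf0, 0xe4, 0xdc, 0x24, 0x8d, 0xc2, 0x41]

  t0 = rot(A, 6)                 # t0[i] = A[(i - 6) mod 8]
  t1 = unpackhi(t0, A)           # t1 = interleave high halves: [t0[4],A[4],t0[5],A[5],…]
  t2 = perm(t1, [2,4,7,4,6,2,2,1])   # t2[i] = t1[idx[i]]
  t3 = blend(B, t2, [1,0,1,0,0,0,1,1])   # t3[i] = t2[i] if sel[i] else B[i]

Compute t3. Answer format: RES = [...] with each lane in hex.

RES = [0x43, 0xf0, 0x43, 0xdc, 0x24, 0x8d, 0x43, 0x0c]

  t0: e5 f4 0c ee 75 43 e8 43
  t1: 75 0c 43 ee e8 75 43 43
  t2: 43 e8 43 e8 43 43 43 0c
  t3: 43 f0 43 dc 24 8d 43 0c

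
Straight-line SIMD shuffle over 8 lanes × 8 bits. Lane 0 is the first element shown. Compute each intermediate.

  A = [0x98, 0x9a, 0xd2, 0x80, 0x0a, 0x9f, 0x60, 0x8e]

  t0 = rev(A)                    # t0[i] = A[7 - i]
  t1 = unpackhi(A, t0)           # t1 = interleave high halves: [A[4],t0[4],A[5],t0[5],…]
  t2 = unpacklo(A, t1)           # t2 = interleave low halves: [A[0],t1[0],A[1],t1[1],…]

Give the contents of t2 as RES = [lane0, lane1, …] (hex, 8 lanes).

t0 = [0x8e, 0x60, 0x9f, 0x0a, 0x80, 0xd2, 0x9a, 0x98]
t1 = [0x0a, 0x80, 0x9f, 0xd2, 0x60, 0x9a, 0x8e, 0x98]
t2 = [0x98, 0x0a, 0x9a, 0x80, 0xd2, 0x9f, 0x80, 0xd2]

RES = [ 0x98  0x0a  0x9a  0x80  0xd2  0x9f  0x80  0xd2 ]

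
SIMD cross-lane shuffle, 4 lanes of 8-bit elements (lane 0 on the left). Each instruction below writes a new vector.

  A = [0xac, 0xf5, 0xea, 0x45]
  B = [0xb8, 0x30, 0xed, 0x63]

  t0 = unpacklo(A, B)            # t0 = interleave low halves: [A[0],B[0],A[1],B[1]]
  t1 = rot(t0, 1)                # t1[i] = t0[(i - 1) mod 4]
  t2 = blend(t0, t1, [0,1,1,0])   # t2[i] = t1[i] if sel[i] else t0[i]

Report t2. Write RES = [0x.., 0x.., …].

RES = [0xac, 0xac, 0xb8, 0x30]

t0 = [0xac, 0xb8, 0xf5, 0x30]
t1 = [0x30, 0xac, 0xb8, 0xf5]
t2 = [0xac, 0xac, 0xb8, 0x30]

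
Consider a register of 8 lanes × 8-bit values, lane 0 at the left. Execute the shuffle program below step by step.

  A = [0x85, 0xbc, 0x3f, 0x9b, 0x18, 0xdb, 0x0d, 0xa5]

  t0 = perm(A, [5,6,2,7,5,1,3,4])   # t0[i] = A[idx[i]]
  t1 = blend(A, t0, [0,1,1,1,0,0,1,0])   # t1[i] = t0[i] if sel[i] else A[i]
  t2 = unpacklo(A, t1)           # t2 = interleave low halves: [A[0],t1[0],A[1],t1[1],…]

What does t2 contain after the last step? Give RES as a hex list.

→ t0 |db|0d|3f|a5|db|bc|9b|18|
→ t1 |85|0d|3f|a5|18|db|9b|a5|
→ t2 |85|85|bc|0d|3f|3f|9b|a5|

RES = [ 0x85  0x85  0xbc  0x0d  0x3f  0x3f  0x9b  0xa5 ]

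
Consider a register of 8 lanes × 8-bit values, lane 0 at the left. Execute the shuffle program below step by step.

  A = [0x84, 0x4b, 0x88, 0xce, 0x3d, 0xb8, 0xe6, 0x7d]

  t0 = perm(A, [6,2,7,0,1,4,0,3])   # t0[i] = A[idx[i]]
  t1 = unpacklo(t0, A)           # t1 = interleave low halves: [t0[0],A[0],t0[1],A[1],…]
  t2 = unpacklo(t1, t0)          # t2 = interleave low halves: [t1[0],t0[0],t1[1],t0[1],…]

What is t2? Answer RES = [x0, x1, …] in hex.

RES = [0xe6, 0xe6, 0x84, 0x88, 0x88, 0x7d, 0x4b, 0x84]

t0 = [0xe6, 0x88, 0x7d, 0x84, 0x4b, 0x3d, 0x84, 0xce]
t1 = [0xe6, 0x84, 0x88, 0x4b, 0x7d, 0x88, 0x84, 0xce]
t2 = [0xe6, 0xe6, 0x84, 0x88, 0x88, 0x7d, 0x4b, 0x84]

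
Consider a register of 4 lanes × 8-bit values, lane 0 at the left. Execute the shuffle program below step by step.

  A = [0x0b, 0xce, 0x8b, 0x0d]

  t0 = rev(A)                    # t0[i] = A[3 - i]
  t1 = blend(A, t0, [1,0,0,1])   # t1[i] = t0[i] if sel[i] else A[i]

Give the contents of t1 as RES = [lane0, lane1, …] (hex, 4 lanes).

RES = [0x0d, 0xce, 0x8b, 0x0b]

→ t0 |0d|8b|ce|0b|
→ t1 |0d|ce|8b|0b|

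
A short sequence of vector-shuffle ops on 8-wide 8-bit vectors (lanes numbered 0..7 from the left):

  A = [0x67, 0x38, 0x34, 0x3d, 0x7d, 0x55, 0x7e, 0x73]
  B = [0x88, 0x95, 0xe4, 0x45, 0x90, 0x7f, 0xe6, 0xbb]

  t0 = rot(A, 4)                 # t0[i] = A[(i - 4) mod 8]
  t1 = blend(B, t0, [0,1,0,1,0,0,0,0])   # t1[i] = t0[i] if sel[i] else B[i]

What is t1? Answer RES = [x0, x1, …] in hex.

RES = [ 0x88  0x55  0xe4  0x73  0x90  0x7f  0xe6  0xbb ]

t0 = [0x7d, 0x55, 0x7e, 0x73, 0x67, 0x38, 0x34, 0x3d]
t1 = [0x88, 0x55, 0xe4, 0x73, 0x90, 0x7f, 0xe6, 0xbb]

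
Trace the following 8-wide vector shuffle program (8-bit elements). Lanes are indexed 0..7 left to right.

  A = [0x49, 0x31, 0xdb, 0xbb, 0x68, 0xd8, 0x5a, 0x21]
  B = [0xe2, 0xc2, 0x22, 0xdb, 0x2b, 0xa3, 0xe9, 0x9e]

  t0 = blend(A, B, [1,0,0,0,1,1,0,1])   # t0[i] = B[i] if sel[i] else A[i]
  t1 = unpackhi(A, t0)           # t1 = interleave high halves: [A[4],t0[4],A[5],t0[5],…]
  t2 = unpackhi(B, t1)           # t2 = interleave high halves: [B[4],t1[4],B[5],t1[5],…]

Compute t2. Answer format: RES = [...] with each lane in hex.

→ t0 |e2|31|db|bb|2b|a3|5a|9e|
→ t1 |68|2b|d8|a3|5a|5a|21|9e|
→ t2 |2b|5a|a3|5a|e9|21|9e|9e|

RES = [0x2b, 0x5a, 0xa3, 0x5a, 0xe9, 0x21, 0x9e, 0x9e]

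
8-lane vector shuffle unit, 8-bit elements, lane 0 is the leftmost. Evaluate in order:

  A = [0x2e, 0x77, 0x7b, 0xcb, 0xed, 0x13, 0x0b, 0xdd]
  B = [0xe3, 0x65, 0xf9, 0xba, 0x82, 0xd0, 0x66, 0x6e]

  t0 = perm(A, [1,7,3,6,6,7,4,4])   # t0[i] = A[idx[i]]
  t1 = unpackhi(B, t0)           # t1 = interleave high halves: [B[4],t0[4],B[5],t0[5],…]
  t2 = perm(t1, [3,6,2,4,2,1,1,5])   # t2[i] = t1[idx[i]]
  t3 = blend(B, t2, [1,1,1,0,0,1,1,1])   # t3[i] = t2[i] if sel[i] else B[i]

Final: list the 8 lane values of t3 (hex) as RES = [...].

  t0: 77 dd cb 0b 0b dd ed ed
  t1: 82 0b d0 dd 66 ed 6e ed
  t2: dd 6e d0 66 d0 0b 0b ed
  t3: dd 6e d0 ba 82 0b 0b ed

RES = [0xdd, 0x6e, 0xd0, 0xba, 0x82, 0x0b, 0x0b, 0xed]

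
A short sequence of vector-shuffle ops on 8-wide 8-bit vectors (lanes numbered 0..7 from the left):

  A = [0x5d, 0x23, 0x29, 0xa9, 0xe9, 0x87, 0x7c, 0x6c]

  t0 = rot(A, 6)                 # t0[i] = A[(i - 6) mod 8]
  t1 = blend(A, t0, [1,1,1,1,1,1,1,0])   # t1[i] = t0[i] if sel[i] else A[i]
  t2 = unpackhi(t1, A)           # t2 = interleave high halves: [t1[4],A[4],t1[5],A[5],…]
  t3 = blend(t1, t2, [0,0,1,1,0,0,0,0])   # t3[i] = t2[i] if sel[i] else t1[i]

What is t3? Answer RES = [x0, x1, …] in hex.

→ t0 |29|a9|e9|87|7c|6c|5d|23|
→ t1 |29|a9|e9|87|7c|6c|5d|6c|
→ t2 |7c|e9|6c|87|5d|7c|6c|6c|
→ t3 |29|a9|6c|87|7c|6c|5d|6c|

RES = [ 0x29  0xa9  0x6c  0x87  0x7c  0x6c  0x5d  0x6c ]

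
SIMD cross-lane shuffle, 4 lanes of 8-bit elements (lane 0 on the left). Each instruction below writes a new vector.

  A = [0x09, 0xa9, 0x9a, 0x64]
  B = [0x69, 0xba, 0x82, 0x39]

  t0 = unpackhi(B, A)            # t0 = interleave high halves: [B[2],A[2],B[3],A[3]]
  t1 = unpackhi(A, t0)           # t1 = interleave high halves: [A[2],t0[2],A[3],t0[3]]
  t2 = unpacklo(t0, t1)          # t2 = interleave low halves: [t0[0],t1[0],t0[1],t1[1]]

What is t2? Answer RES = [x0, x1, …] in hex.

  t0: 82 9a 39 64
  t1: 9a 39 64 64
  t2: 82 9a 9a 39

RES = [ 0x82  0x9a  0x9a  0x39 ]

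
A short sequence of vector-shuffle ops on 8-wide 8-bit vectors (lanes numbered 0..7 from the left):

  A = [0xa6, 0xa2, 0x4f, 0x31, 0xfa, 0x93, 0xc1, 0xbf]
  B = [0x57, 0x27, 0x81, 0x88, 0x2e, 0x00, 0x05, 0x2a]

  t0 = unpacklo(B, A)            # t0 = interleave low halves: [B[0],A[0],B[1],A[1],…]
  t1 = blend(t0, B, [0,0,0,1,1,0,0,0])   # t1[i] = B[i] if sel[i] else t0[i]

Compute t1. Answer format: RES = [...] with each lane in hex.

RES = [ 0x57  0xa6  0x27  0x88  0x2e  0x4f  0x88  0x31 ]

t0 = [0x57, 0xa6, 0x27, 0xa2, 0x81, 0x4f, 0x88, 0x31]
t1 = [0x57, 0xa6, 0x27, 0x88, 0x2e, 0x4f, 0x88, 0x31]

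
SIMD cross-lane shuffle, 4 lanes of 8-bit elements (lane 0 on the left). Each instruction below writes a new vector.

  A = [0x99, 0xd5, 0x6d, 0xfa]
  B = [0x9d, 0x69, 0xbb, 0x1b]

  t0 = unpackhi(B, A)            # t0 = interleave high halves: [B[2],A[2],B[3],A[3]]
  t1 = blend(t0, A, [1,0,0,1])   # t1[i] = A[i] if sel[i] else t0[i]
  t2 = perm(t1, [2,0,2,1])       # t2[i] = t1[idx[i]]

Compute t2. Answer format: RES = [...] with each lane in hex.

RES = [0x1b, 0x99, 0x1b, 0x6d]

t0 = [0xbb, 0x6d, 0x1b, 0xfa]
t1 = [0x99, 0x6d, 0x1b, 0xfa]
t2 = [0x1b, 0x99, 0x1b, 0x6d]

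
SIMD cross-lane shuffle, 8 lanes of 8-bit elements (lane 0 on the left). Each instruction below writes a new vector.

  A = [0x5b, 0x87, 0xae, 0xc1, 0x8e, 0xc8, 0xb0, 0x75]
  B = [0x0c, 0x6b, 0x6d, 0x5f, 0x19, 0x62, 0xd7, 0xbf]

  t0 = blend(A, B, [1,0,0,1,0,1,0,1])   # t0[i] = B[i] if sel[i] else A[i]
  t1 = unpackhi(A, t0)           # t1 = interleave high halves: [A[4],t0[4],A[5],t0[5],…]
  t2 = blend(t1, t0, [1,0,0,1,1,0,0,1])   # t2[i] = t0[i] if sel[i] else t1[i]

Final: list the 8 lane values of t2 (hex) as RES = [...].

  t0: 0c 87 ae 5f 8e 62 b0 bf
  t1: 8e 8e c8 62 b0 b0 75 bf
  t2: 0c 8e c8 5f 8e b0 75 bf

RES = [0x0c, 0x8e, 0xc8, 0x5f, 0x8e, 0xb0, 0x75, 0xbf]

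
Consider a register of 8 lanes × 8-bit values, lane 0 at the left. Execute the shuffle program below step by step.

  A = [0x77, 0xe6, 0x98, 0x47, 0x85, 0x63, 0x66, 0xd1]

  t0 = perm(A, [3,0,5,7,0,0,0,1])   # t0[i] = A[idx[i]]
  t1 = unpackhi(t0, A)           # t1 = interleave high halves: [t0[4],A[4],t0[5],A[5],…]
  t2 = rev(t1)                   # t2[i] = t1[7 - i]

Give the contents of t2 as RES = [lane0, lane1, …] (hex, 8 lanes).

RES = [0xd1, 0xe6, 0x66, 0x77, 0x63, 0x77, 0x85, 0x77]

  t0: 47 77 63 d1 77 77 77 e6
  t1: 77 85 77 63 77 66 e6 d1
  t2: d1 e6 66 77 63 77 85 77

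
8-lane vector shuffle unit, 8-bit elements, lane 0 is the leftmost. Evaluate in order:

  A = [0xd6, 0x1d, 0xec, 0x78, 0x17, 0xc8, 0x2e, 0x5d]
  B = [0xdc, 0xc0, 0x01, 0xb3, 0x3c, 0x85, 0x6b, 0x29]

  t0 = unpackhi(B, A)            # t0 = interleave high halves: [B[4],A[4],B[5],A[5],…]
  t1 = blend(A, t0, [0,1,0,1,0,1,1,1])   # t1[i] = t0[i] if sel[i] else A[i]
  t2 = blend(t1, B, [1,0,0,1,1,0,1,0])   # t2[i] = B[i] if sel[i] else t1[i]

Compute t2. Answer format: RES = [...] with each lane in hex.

RES = [0xdc, 0x17, 0xec, 0xb3, 0x3c, 0x2e, 0x6b, 0x5d]

→ t0 |3c|17|85|c8|6b|2e|29|5d|
→ t1 |d6|17|ec|c8|17|2e|29|5d|
→ t2 |dc|17|ec|b3|3c|2e|6b|5d|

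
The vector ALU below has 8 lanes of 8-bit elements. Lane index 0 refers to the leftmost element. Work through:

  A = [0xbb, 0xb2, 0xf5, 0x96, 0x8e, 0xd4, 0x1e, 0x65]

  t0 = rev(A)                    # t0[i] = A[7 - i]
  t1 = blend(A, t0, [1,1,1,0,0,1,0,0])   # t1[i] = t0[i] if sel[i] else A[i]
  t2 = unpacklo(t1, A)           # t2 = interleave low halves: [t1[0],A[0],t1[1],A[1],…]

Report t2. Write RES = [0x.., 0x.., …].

→ t0 |65|1e|d4|8e|96|f5|b2|bb|
→ t1 |65|1e|d4|96|8e|f5|1e|65|
→ t2 |65|bb|1e|b2|d4|f5|96|96|

RES = [ 0x65  0xbb  0x1e  0xb2  0xd4  0xf5  0x96  0x96 ]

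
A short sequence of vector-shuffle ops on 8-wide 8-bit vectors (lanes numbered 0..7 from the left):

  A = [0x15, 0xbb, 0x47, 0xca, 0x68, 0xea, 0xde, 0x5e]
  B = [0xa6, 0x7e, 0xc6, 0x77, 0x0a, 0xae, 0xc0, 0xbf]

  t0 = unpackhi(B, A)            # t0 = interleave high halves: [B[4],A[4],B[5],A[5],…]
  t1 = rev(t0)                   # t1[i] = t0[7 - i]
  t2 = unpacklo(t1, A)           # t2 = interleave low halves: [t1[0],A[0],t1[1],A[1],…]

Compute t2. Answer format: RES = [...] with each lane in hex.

  t0: 0a 68 ae ea c0 de bf 5e
  t1: 5e bf de c0 ea ae 68 0a
  t2: 5e 15 bf bb de 47 c0 ca

RES = [0x5e, 0x15, 0xbf, 0xbb, 0xde, 0x47, 0xc0, 0xca]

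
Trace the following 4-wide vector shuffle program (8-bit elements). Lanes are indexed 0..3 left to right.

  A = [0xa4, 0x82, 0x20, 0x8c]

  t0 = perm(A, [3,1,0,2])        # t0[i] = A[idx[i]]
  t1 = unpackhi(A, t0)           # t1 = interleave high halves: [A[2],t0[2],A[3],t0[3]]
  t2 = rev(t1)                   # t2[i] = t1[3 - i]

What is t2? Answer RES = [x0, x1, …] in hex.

RES = [ 0x20  0x8c  0xa4  0x20 ]

t0 = [0x8c, 0x82, 0xa4, 0x20]
t1 = [0x20, 0xa4, 0x8c, 0x20]
t2 = [0x20, 0x8c, 0xa4, 0x20]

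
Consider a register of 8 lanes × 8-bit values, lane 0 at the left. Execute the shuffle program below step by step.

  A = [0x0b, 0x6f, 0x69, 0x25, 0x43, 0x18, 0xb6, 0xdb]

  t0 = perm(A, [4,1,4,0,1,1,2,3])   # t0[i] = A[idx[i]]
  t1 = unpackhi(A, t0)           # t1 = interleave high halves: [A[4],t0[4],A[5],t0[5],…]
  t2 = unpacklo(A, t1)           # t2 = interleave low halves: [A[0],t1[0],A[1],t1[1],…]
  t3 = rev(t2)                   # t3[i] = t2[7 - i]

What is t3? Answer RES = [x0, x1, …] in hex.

RES = [0x6f, 0x25, 0x18, 0x69, 0x6f, 0x6f, 0x43, 0x0b]

→ t0 |43|6f|43|0b|6f|6f|69|25|
→ t1 |43|6f|18|6f|b6|69|db|25|
→ t2 |0b|43|6f|6f|69|18|25|6f|
→ t3 |6f|25|18|69|6f|6f|43|0b|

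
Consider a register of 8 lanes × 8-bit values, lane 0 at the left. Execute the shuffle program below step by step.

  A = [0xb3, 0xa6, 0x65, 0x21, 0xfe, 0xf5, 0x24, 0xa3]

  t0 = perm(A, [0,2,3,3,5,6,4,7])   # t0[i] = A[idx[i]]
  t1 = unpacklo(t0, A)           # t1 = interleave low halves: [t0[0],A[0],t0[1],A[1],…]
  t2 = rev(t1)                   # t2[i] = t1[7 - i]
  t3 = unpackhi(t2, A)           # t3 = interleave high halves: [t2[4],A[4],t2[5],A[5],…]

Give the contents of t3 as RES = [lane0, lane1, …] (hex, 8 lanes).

  t0: b3 65 21 21 f5 24 fe a3
  t1: b3 b3 65 a6 21 65 21 21
  t2: 21 21 65 21 a6 65 b3 b3
  t3: a6 fe 65 f5 b3 24 b3 a3

RES = [ 0xa6  0xfe  0x65  0xf5  0xb3  0x24  0xb3  0xa3 ]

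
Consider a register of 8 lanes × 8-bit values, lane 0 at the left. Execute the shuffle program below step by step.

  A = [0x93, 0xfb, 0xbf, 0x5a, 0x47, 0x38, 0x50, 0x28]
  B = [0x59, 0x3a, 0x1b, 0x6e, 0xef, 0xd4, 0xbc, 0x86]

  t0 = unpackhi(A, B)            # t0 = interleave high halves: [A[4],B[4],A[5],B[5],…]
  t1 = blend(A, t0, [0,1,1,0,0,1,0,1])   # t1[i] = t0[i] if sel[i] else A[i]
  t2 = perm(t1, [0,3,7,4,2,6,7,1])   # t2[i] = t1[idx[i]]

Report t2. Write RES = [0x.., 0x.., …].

RES = [ 0x93  0x5a  0x86  0x47  0x38  0x50  0x86  0xef ]

  t0: 47 ef 38 d4 50 bc 28 86
  t1: 93 ef 38 5a 47 bc 50 86
  t2: 93 5a 86 47 38 50 86 ef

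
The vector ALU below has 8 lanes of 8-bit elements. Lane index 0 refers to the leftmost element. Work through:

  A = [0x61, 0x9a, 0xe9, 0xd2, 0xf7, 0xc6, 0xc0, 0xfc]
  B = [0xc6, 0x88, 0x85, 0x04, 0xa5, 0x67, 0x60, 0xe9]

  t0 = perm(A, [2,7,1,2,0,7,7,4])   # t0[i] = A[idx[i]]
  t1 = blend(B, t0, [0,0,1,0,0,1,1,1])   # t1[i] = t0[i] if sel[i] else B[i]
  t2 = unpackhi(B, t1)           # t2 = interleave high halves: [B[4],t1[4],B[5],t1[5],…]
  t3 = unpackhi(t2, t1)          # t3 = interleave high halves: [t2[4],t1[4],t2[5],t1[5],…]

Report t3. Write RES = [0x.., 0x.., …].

t0 = [0xe9, 0xfc, 0x9a, 0xe9, 0x61, 0xfc, 0xfc, 0xf7]
t1 = [0xc6, 0x88, 0x9a, 0x04, 0xa5, 0xfc, 0xfc, 0xf7]
t2 = [0xa5, 0xa5, 0x67, 0xfc, 0x60, 0xfc, 0xe9, 0xf7]
t3 = [0x60, 0xa5, 0xfc, 0xfc, 0xe9, 0xfc, 0xf7, 0xf7]

RES = [ 0x60  0xa5  0xfc  0xfc  0xe9  0xfc  0xf7  0xf7 ]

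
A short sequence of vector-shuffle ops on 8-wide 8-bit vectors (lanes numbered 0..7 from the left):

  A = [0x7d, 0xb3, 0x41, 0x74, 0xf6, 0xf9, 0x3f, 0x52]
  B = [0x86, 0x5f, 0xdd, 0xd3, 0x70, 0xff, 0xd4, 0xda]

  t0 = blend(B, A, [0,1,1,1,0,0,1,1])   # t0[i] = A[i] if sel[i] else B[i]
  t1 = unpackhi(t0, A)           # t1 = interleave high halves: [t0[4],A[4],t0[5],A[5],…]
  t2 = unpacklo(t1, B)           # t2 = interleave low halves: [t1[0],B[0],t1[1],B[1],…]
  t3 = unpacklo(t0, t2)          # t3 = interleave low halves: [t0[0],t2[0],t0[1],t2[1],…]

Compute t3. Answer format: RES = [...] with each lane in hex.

RES = [ 0x86  0x70  0xb3  0x86  0x41  0xf6  0x74  0x5f ]

  t0: 86 b3 41 74 70 ff 3f 52
  t1: 70 f6 ff f9 3f 3f 52 52
  t2: 70 86 f6 5f ff dd f9 d3
  t3: 86 70 b3 86 41 f6 74 5f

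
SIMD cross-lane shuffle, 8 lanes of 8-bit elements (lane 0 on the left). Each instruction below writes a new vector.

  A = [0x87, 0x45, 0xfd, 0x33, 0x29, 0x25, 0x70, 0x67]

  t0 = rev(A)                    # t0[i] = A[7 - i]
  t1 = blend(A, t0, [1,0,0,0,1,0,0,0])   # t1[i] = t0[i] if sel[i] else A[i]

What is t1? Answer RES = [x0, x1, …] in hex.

RES = [0x67, 0x45, 0xfd, 0x33, 0x33, 0x25, 0x70, 0x67]

t0 = [0x67, 0x70, 0x25, 0x29, 0x33, 0xfd, 0x45, 0x87]
t1 = [0x67, 0x45, 0xfd, 0x33, 0x33, 0x25, 0x70, 0x67]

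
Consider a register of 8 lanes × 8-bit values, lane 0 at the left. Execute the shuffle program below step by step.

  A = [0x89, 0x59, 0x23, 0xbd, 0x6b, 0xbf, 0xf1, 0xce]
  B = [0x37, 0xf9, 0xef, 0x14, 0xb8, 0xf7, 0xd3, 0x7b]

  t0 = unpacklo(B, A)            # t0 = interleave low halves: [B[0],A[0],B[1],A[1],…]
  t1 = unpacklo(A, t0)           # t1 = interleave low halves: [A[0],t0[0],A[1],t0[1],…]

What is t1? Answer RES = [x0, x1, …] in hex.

→ t0 |37|89|f9|59|ef|23|14|bd|
→ t1 |89|37|59|89|23|f9|bd|59|

RES = [ 0x89  0x37  0x59  0x89  0x23  0xf9  0xbd  0x59 ]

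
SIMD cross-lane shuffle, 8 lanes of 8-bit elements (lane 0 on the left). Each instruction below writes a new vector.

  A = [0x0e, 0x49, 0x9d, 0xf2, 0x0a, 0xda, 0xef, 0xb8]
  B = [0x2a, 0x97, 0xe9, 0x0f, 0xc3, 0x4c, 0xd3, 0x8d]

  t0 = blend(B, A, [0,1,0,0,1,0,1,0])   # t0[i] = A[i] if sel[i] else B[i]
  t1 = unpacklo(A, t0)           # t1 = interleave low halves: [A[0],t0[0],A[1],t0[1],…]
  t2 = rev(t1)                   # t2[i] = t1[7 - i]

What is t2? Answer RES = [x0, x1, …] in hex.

  t0: 2a 49 e9 0f 0a 4c ef 8d
  t1: 0e 2a 49 49 9d e9 f2 0f
  t2: 0f f2 e9 9d 49 49 2a 0e

RES = [ 0x0f  0xf2  0xe9  0x9d  0x49  0x49  0x2a  0x0e ]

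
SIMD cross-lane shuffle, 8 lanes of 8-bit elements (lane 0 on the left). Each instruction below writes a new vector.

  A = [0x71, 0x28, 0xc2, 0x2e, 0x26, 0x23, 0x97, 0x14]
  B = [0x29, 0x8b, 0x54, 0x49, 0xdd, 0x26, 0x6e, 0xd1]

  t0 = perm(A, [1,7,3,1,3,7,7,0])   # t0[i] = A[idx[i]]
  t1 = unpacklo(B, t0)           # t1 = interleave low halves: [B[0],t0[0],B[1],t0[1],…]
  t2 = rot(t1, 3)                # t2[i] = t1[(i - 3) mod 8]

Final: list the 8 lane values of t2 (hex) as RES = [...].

t0 = [0x28, 0x14, 0x2e, 0x28, 0x2e, 0x14, 0x14, 0x71]
t1 = [0x29, 0x28, 0x8b, 0x14, 0x54, 0x2e, 0x49, 0x28]
t2 = [0x2e, 0x49, 0x28, 0x29, 0x28, 0x8b, 0x14, 0x54]

RES = [ 0x2e  0x49  0x28  0x29  0x28  0x8b  0x14  0x54 ]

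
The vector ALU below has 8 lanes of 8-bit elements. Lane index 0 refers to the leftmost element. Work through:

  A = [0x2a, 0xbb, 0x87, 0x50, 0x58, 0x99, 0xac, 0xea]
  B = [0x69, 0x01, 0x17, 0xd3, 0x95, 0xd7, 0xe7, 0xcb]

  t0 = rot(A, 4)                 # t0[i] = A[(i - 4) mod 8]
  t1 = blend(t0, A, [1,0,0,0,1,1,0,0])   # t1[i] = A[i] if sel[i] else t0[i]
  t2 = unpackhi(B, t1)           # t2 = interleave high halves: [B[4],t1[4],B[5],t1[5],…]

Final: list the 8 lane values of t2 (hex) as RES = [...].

RES = [ 0x95  0x58  0xd7  0x99  0xe7  0x87  0xcb  0x50 ]

  t0: 58 99 ac ea 2a bb 87 50
  t1: 2a 99 ac ea 58 99 87 50
  t2: 95 58 d7 99 e7 87 cb 50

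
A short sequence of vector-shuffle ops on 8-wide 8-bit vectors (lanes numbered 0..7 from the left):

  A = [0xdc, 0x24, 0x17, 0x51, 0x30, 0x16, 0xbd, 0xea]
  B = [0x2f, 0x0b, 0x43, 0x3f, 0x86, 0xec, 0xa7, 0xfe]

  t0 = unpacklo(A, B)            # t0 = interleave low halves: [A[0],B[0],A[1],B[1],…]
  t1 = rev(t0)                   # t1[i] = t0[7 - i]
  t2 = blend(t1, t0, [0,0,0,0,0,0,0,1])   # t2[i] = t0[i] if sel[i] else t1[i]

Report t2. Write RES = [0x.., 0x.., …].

RES = [0x3f, 0x51, 0x43, 0x17, 0x0b, 0x24, 0x2f, 0x3f]

t0 = [0xdc, 0x2f, 0x24, 0x0b, 0x17, 0x43, 0x51, 0x3f]
t1 = [0x3f, 0x51, 0x43, 0x17, 0x0b, 0x24, 0x2f, 0xdc]
t2 = [0x3f, 0x51, 0x43, 0x17, 0x0b, 0x24, 0x2f, 0x3f]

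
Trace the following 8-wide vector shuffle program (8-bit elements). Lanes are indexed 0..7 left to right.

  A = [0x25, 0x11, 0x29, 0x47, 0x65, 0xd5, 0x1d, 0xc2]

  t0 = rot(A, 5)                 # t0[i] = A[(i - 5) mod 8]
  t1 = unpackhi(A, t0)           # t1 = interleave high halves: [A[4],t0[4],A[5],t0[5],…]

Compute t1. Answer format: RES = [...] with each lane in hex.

RES = [ 0x65  0xc2  0xd5  0x25  0x1d  0x11  0xc2  0x29 ]

t0 = [0x47, 0x65, 0xd5, 0x1d, 0xc2, 0x25, 0x11, 0x29]
t1 = [0x65, 0xc2, 0xd5, 0x25, 0x1d, 0x11, 0xc2, 0x29]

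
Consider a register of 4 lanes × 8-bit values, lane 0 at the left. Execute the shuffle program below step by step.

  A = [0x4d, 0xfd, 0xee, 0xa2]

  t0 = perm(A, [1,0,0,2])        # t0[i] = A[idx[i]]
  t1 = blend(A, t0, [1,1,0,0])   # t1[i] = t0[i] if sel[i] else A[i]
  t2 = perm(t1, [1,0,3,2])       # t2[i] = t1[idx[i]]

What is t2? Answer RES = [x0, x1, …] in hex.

  t0: fd 4d 4d ee
  t1: fd 4d ee a2
  t2: 4d fd a2 ee

RES = [ 0x4d  0xfd  0xa2  0xee ]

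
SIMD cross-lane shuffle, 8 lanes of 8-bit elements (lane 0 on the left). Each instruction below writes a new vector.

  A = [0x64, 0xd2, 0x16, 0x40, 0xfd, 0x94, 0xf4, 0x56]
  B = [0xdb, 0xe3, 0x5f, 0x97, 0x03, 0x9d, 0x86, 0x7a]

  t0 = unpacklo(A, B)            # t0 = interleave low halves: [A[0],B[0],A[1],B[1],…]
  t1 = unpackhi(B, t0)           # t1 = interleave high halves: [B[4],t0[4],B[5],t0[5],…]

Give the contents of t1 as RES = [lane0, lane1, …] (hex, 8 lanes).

RES = [0x03, 0x16, 0x9d, 0x5f, 0x86, 0x40, 0x7a, 0x97]

  t0: 64 db d2 e3 16 5f 40 97
  t1: 03 16 9d 5f 86 40 7a 97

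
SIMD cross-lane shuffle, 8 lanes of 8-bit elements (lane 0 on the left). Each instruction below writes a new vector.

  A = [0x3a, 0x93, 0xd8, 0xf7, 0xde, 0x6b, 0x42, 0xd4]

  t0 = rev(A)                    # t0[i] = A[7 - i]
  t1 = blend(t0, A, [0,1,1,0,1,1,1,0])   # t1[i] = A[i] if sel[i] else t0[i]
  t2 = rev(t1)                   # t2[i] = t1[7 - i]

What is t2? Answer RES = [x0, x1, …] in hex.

RES = [ 0x3a  0x42  0x6b  0xde  0xde  0xd8  0x93  0xd4 ]

t0 = [0xd4, 0x42, 0x6b, 0xde, 0xf7, 0xd8, 0x93, 0x3a]
t1 = [0xd4, 0x93, 0xd8, 0xde, 0xde, 0x6b, 0x42, 0x3a]
t2 = [0x3a, 0x42, 0x6b, 0xde, 0xde, 0xd8, 0x93, 0xd4]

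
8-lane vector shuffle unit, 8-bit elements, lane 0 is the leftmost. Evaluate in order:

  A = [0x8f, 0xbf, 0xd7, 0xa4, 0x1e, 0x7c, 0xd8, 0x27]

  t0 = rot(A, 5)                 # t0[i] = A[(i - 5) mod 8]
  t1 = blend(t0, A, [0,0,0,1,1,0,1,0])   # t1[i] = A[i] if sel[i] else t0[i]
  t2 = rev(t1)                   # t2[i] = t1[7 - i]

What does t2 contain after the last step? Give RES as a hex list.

t0 = [0xa4, 0x1e, 0x7c, 0xd8, 0x27, 0x8f, 0xbf, 0xd7]
t1 = [0xa4, 0x1e, 0x7c, 0xa4, 0x1e, 0x8f, 0xd8, 0xd7]
t2 = [0xd7, 0xd8, 0x8f, 0x1e, 0xa4, 0x7c, 0x1e, 0xa4]

RES = [0xd7, 0xd8, 0x8f, 0x1e, 0xa4, 0x7c, 0x1e, 0xa4]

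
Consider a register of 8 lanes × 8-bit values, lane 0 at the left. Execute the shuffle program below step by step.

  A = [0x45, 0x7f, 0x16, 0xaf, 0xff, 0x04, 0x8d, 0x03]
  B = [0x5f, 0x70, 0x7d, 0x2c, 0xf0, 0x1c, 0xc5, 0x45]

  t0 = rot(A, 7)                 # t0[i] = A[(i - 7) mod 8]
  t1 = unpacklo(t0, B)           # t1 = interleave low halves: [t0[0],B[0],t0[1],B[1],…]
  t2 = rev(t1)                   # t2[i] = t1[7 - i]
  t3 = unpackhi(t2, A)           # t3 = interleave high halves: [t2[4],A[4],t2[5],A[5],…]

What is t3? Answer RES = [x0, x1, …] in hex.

RES = [0x70, 0xff, 0x16, 0x04, 0x5f, 0x8d, 0x7f, 0x03]

→ t0 |7f|16|af|ff|04|8d|03|45|
→ t1 |7f|5f|16|70|af|7d|ff|2c|
→ t2 |2c|ff|7d|af|70|16|5f|7f|
→ t3 |70|ff|16|04|5f|8d|7f|03|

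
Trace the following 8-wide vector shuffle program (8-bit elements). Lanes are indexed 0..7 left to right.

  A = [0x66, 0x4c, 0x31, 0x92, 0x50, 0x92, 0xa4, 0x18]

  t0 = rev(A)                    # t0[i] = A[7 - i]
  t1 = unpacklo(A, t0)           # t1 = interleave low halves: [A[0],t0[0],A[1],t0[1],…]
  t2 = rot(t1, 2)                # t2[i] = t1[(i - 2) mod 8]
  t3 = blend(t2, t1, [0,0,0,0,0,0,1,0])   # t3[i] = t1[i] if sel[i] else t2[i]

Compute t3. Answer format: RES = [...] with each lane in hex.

RES = [ 0x92  0x50  0x66  0x18  0x4c  0xa4  0x92  0x92 ]

t0 = [0x18, 0xa4, 0x92, 0x50, 0x92, 0x31, 0x4c, 0x66]
t1 = [0x66, 0x18, 0x4c, 0xa4, 0x31, 0x92, 0x92, 0x50]
t2 = [0x92, 0x50, 0x66, 0x18, 0x4c, 0xa4, 0x31, 0x92]
t3 = [0x92, 0x50, 0x66, 0x18, 0x4c, 0xa4, 0x92, 0x92]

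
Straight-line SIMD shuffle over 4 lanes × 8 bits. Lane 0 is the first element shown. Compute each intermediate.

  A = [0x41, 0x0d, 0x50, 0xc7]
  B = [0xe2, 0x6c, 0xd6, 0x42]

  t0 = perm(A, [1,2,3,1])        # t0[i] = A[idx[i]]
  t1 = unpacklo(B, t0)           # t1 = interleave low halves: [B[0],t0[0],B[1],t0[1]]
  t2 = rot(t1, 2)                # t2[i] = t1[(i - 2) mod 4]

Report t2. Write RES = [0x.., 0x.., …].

  t0: 0d 50 c7 0d
  t1: e2 0d 6c 50
  t2: 6c 50 e2 0d

RES = [0x6c, 0x50, 0xe2, 0x0d]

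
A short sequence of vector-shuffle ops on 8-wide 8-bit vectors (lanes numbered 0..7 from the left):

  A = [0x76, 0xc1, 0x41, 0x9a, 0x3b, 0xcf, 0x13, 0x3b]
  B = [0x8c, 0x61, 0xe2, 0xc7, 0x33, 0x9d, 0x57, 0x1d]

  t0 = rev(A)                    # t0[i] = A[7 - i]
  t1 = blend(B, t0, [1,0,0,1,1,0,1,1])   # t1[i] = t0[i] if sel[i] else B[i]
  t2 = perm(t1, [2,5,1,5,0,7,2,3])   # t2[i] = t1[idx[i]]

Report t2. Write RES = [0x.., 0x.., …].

  t0: 3b 13 cf 3b 9a 41 c1 76
  t1: 3b 61 e2 3b 9a 9d c1 76
  t2: e2 9d 61 9d 3b 76 e2 3b

RES = [0xe2, 0x9d, 0x61, 0x9d, 0x3b, 0x76, 0xe2, 0x3b]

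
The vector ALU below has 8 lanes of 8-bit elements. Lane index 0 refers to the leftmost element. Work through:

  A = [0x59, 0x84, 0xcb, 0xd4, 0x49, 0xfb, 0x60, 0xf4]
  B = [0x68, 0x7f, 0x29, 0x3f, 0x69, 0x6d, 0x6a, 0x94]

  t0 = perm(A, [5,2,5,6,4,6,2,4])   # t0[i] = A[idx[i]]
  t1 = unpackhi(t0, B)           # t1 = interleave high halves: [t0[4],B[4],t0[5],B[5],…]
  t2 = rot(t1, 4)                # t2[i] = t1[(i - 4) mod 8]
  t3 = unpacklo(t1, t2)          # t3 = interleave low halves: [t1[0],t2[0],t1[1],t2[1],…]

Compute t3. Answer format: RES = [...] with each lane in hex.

→ t0 |fb|cb|fb|60|49|60|cb|49|
→ t1 |49|69|60|6d|cb|6a|49|94|
→ t2 |cb|6a|49|94|49|69|60|6d|
→ t3 |49|cb|69|6a|60|49|6d|94|

RES = [0x49, 0xcb, 0x69, 0x6a, 0x60, 0x49, 0x6d, 0x94]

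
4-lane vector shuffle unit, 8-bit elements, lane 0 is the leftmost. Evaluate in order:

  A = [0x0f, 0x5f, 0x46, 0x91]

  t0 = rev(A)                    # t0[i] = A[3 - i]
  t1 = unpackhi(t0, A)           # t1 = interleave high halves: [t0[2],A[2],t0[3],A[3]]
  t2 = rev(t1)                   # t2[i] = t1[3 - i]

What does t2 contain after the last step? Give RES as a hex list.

RES = [ 0x91  0x0f  0x46  0x5f ]

t0 = [0x91, 0x46, 0x5f, 0x0f]
t1 = [0x5f, 0x46, 0x0f, 0x91]
t2 = [0x91, 0x0f, 0x46, 0x5f]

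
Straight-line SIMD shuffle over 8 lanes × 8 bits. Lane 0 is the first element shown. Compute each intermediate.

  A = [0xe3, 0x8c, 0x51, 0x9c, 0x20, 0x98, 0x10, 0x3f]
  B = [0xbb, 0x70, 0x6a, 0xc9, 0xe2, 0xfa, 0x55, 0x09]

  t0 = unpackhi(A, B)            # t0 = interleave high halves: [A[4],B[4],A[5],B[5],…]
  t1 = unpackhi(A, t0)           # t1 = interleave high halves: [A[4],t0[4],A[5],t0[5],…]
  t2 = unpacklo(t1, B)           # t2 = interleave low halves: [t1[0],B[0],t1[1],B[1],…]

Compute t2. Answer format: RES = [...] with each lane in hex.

RES = [0x20, 0xbb, 0x10, 0x70, 0x98, 0x6a, 0x55, 0xc9]

t0 = [0x20, 0xe2, 0x98, 0xfa, 0x10, 0x55, 0x3f, 0x09]
t1 = [0x20, 0x10, 0x98, 0x55, 0x10, 0x3f, 0x3f, 0x09]
t2 = [0x20, 0xbb, 0x10, 0x70, 0x98, 0x6a, 0x55, 0xc9]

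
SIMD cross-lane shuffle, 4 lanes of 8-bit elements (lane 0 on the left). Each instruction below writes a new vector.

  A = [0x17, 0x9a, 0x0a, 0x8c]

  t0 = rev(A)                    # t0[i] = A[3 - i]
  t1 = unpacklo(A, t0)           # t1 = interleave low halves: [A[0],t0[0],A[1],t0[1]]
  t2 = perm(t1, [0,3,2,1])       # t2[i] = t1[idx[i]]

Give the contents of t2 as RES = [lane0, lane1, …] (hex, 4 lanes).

RES = [ 0x17  0x0a  0x9a  0x8c ]

→ t0 |8c|0a|9a|17|
→ t1 |17|8c|9a|0a|
→ t2 |17|0a|9a|8c|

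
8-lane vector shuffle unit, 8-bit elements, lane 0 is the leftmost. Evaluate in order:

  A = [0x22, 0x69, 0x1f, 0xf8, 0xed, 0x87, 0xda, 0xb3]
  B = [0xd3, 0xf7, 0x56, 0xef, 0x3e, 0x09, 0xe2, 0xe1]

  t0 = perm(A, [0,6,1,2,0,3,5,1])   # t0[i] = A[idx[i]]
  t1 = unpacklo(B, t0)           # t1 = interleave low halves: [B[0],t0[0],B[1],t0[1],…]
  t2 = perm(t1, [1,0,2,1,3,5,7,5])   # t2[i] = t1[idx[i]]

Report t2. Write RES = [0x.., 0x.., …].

RES = [0x22, 0xd3, 0xf7, 0x22, 0xda, 0x69, 0x1f, 0x69]

→ t0 |22|da|69|1f|22|f8|87|69|
→ t1 |d3|22|f7|da|56|69|ef|1f|
→ t2 |22|d3|f7|22|da|69|1f|69|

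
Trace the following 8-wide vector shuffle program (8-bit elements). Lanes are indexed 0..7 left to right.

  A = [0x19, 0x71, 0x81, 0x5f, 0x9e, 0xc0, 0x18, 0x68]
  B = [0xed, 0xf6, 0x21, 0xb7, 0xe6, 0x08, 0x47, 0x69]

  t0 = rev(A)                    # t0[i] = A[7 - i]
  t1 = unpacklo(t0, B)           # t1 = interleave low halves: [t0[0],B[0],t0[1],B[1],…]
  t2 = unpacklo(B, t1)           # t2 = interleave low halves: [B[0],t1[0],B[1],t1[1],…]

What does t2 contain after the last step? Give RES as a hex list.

RES = [0xed, 0x68, 0xf6, 0xed, 0x21, 0x18, 0xb7, 0xf6]

  t0: 68 18 c0 9e 5f 81 71 19
  t1: 68 ed 18 f6 c0 21 9e b7
  t2: ed 68 f6 ed 21 18 b7 f6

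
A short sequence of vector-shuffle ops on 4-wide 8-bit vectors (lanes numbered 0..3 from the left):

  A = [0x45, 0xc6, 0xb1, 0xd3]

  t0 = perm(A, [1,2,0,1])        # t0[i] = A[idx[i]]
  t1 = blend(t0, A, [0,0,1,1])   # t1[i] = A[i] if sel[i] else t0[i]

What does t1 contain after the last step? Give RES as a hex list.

→ t0 |c6|b1|45|c6|
→ t1 |c6|b1|b1|d3|

RES = [ 0xc6  0xb1  0xb1  0xd3 ]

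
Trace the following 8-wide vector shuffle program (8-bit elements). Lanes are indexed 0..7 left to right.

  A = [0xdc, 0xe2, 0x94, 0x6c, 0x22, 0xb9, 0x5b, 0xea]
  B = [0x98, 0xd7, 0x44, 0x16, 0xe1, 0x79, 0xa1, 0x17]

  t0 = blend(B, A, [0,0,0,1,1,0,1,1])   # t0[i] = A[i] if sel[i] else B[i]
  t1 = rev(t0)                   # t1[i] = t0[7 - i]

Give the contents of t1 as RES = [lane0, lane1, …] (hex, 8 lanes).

RES = [0xea, 0x5b, 0x79, 0x22, 0x6c, 0x44, 0xd7, 0x98]

t0 = [0x98, 0xd7, 0x44, 0x6c, 0x22, 0x79, 0x5b, 0xea]
t1 = [0xea, 0x5b, 0x79, 0x22, 0x6c, 0x44, 0xd7, 0x98]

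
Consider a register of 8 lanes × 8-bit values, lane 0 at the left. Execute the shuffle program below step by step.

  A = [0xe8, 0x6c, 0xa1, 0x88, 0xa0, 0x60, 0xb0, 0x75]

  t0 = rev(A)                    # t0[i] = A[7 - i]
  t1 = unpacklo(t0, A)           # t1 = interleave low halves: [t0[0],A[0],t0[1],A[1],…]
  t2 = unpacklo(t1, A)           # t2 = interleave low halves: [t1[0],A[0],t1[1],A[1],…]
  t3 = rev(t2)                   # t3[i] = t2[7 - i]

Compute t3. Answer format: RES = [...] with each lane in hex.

  t0: 75 b0 60 a0 88 a1 6c e8
  t1: 75 e8 b0 6c 60 a1 a0 88
  t2: 75 e8 e8 6c b0 a1 6c 88
  t3: 88 6c a1 b0 6c e8 e8 75

RES = [0x88, 0x6c, 0xa1, 0xb0, 0x6c, 0xe8, 0xe8, 0x75]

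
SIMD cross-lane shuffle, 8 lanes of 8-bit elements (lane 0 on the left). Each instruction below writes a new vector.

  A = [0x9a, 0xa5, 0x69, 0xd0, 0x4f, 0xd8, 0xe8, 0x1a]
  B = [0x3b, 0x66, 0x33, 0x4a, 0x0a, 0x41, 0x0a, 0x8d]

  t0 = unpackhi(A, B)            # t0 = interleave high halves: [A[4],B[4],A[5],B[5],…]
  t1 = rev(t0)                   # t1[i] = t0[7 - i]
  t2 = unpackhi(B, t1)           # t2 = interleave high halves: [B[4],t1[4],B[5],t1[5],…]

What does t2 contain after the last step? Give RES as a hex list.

RES = [0x0a, 0x41, 0x41, 0xd8, 0x0a, 0x0a, 0x8d, 0x4f]

t0 = [0x4f, 0x0a, 0xd8, 0x41, 0xe8, 0x0a, 0x1a, 0x8d]
t1 = [0x8d, 0x1a, 0x0a, 0xe8, 0x41, 0xd8, 0x0a, 0x4f]
t2 = [0x0a, 0x41, 0x41, 0xd8, 0x0a, 0x0a, 0x8d, 0x4f]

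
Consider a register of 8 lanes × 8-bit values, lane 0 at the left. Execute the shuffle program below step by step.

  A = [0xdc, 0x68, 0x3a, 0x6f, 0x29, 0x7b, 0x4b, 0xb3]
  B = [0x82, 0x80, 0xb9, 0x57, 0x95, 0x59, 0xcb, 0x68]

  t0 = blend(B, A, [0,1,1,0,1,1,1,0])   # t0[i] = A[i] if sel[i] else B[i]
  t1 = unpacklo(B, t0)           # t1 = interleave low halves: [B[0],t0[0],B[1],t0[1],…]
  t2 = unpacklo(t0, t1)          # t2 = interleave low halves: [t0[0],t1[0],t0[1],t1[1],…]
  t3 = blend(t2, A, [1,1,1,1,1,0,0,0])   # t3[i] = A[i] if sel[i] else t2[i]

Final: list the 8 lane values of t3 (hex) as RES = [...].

  t0: 82 68 3a 57 29 7b 4b 68
  t1: 82 82 80 68 b9 3a 57 57
  t2: 82 82 68 82 3a 80 57 68
  t3: dc 68 3a 6f 29 80 57 68

RES = [ 0xdc  0x68  0x3a  0x6f  0x29  0x80  0x57  0x68 ]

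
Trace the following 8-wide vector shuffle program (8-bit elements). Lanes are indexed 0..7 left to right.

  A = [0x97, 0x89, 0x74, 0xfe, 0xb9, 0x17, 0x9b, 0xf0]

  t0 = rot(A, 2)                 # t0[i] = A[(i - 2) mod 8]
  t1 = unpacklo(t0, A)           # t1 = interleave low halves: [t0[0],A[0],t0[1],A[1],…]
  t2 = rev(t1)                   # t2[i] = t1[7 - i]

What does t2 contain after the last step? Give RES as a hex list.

→ t0 |9b|f0|97|89|74|fe|b9|17|
→ t1 |9b|97|f0|89|97|74|89|fe|
→ t2 |fe|89|74|97|89|f0|97|9b|

RES = [0xfe, 0x89, 0x74, 0x97, 0x89, 0xf0, 0x97, 0x9b]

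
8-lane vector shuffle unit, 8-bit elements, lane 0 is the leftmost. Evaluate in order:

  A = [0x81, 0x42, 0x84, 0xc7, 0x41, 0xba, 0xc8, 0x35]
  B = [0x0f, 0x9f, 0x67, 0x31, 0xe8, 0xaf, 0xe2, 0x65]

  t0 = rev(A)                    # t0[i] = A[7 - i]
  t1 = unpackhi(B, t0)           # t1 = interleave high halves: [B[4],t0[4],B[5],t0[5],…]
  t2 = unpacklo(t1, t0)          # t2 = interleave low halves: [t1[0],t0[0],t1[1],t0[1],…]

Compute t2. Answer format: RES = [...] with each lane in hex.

RES = [0xe8, 0x35, 0xc7, 0xc8, 0xaf, 0xba, 0x84, 0x41]

t0 = [0x35, 0xc8, 0xba, 0x41, 0xc7, 0x84, 0x42, 0x81]
t1 = [0xe8, 0xc7, 0xaf, 0x84, 0xe2, 0x42, 0x65, 0x81]
t2 = [0xe8, 0x35, 0xc7, 0xc8, 0xaf, 0xba, 0x84, 0x41]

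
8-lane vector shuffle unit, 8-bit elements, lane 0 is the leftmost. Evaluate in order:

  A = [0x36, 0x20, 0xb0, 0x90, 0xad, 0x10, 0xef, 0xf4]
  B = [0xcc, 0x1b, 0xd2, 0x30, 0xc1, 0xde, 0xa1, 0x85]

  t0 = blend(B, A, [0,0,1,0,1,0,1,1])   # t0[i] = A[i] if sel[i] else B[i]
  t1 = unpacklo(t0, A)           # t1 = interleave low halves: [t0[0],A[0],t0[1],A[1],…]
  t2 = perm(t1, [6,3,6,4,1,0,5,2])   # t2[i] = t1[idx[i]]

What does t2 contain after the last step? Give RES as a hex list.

RES = [ 0x30  0x20  0x30  0xb0  0x36  0xcc  0xb0  0x1b ]

  t0: cc 1b b0 30 ad de ef f4
  t1: cc 36 1b 20 b0 b0 30 90
  t2: 30 20 30 b0 36 cc b0 1b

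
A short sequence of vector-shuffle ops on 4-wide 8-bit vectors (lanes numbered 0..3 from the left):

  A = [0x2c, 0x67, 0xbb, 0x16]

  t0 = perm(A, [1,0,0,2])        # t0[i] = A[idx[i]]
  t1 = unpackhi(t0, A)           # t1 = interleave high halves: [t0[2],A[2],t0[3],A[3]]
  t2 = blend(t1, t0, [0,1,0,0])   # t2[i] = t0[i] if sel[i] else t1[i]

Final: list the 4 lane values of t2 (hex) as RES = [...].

RES = [0x2c, 0x2c, 0xbb, 0x16]

→ t0 |67|2c|2c|bb|
→ t1 |2c|bb|bb|16|
→ t2 |2c|2c|bb|16|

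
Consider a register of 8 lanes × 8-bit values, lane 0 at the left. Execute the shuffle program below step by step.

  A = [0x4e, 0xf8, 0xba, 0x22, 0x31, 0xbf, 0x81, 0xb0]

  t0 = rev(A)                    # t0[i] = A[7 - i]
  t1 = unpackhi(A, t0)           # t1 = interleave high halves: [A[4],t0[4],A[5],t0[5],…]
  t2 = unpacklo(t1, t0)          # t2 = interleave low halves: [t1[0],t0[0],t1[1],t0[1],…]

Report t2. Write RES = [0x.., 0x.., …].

RES = [ 0x31  0xb0  0x22  0x81  0xbf  0xbf  0xba  0x31 ]

→ t0 |b0|81|bf|31|22|ba|f8|4e|
→ t1 |31|22|bf|ba|81|f8|b0|4e|
→ t2 |31|b0|22|81|bf|bf|ba|31|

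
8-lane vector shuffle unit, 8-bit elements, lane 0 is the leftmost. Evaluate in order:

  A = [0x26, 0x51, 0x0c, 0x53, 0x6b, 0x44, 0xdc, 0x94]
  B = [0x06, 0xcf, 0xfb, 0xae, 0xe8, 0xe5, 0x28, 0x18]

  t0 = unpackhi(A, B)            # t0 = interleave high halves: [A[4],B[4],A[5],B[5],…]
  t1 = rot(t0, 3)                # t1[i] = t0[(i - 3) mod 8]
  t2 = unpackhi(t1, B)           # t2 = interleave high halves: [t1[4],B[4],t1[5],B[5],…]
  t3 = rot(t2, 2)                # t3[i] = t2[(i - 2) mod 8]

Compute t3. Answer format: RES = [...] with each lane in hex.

RES = [ 0xdc  0x18  0xe8  0xe8  0x44  0xe5  0xe5  0x28 ]

t0 = [0x6b, 0xe8, 0x44, 0xe5, 0xdc, 0x28, 0x94, 0x18]
t1 = [0x28, 0x94, 0x18, 0x6b, 0xe8, 0x44, 0xe5, 0xdc]
t2 = [0xe8, 0xe8, 0x44, 0xe5, 0xe5, 0x28, 0xdc, 0x18]
t3 = [0xdc, 0x18, 0xe8, 0xe8, 0x44, 0xe5, 0xe5, 0x28]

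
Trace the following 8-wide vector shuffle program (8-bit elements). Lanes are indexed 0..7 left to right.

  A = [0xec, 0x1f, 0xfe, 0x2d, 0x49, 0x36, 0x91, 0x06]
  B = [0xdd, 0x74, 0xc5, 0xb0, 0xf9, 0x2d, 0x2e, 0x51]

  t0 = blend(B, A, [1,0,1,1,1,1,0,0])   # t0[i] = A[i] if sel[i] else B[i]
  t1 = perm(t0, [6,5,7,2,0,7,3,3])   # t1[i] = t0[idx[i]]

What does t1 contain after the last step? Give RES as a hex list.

RES = [0x2e, 0x36, 0x51, 0xfe, 0xec, 0x51, 0x2d, 0x2d]

t0 = [0xec, 0x74, 0xfe, 0x2d, 0x49, 0x36, 0x2e, 0x51]
t1 = [0x2e, 0x36, 0x51, 0xfe, 0xec, 0x51, 0x2d, 0x2d]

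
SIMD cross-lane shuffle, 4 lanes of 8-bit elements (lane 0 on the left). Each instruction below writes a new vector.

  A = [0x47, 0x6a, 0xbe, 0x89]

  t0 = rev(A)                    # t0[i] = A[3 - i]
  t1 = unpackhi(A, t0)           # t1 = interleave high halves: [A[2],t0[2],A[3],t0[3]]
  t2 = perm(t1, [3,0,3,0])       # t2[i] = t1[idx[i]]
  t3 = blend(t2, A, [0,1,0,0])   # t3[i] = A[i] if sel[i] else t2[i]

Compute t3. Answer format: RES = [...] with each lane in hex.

RES = [0x47, 0x6a, 0x47, 0xbe]

t0 = [0x89, 0xbe, 0x6a, 0x47]
t1 = [0xbe, 0x6a, 0x89, 0x47]
t2 = [0x47, 0xbe, 0x47, 0xbe]
t3 = [0x47, 0x6a, 0x47, 0xbe]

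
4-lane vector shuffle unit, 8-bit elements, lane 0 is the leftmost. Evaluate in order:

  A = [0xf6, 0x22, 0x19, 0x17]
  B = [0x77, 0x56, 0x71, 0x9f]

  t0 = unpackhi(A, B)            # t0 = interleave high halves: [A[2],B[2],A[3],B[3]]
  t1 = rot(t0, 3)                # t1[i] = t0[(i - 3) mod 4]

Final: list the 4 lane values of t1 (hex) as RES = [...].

RES = [ 0x71  0x17  0x9f  0x19 ]

  t0: 19 71 17 9f
  t1: 71 17 9f 19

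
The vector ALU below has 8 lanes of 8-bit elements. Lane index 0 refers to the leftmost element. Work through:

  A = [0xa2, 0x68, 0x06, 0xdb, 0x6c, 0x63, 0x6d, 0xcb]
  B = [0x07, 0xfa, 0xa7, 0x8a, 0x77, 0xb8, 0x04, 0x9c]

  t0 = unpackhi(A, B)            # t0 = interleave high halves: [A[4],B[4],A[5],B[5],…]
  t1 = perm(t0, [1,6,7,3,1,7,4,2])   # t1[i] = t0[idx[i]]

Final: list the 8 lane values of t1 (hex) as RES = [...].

→ t0 |6c|77|63|b8|6d|04|cb|9c|
→ t1 |77|cb|9c|b8|77|9c|6d|63|

RES = [ 0x77  0xcb  0x9c  0xb8  0x77  0x9c  0x6d  0x63 ]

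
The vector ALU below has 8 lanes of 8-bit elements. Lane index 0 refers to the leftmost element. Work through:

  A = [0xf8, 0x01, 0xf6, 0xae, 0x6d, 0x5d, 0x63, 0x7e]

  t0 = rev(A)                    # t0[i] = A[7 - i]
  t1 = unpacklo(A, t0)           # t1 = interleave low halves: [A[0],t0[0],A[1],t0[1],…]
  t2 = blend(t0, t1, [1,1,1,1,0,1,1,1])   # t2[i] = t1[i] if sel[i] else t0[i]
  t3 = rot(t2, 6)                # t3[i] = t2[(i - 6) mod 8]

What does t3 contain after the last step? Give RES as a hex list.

→ t0 |7e|63|5d|6d|ae|f6|01|f8|
→ t1 |f8|7e|01|63|f6|5d|ae|6d|
→ t2 |f8|7e|01|63|ae|5d|ae|6d|
→ t3 |01|63|ae|5d|ae|6d|f8|7e|

RES = [ 0x01  0x63  0xae  0x5d  0xae  0x6d  0xf8  0x7e ]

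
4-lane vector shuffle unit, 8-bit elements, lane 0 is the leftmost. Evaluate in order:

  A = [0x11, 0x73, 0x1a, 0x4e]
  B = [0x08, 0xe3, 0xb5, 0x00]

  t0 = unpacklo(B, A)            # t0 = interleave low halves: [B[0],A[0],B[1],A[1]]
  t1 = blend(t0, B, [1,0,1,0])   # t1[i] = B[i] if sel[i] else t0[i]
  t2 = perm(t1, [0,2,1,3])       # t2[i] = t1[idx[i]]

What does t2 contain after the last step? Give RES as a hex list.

  t0: 08 11 e3 73
  t1: 08 11 b5 73
  t2: 08 b5 11 73

RES = [0x08, 0xb5, 0x11, 0x73]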